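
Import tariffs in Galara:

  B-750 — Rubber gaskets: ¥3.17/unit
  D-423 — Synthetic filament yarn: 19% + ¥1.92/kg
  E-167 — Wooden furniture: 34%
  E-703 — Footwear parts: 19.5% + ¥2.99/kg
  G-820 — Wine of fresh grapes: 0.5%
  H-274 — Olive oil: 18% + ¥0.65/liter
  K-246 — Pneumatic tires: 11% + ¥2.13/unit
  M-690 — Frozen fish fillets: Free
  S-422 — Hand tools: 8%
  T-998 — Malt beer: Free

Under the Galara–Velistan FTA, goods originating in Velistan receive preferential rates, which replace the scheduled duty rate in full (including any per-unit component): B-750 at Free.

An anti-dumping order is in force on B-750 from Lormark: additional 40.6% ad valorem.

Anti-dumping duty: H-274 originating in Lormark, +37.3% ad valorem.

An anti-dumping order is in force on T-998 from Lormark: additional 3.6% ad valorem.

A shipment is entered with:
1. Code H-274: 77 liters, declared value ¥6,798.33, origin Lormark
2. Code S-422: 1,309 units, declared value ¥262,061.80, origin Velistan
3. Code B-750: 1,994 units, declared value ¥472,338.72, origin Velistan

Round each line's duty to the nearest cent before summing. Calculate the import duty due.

¥24,774.47

Line 1 (H-274, Lormark, 77 liters, ¥6,798.33):
Base rate for H-274 is 18% + ¥0.65/liter.
Additional duty on H-274 from Lormark: +37.3%. Applied ad valorem rate: 18% + 37.3% = 55.3%.
Duty = ¥6,798.33 × 55.3% + 77 × ¥0.65 = ¥3,809.53.
Line 2 (S-422, Velistan, 1,309 units, ¥262,061.80):
Base rate for S-422 is 8%.
Origin Velistan is the FTA partner but S-422 is not on the preference list; base rate stands.
Duty = ¥262,061.80 × 8% = ¥20,964.94.
Line 3 (B-750, Velistan, 1,994 units, ¥472,338.72):
Base rate for B-750 is ¥3.17/unit.
Origin Velistan qualifies under the Galara–Velistan agreement and B-750 is covered: preferential rate Free applies instead.
The additional-duty order on B-750 targets Lormark, not Velistan; it does not apply.
Duty = ¥472,338.72 × 0% = ¥0.00.
Total = ¥3,809.53 + ¥20,964.94 + ¥0.00 = ¥24,774.47.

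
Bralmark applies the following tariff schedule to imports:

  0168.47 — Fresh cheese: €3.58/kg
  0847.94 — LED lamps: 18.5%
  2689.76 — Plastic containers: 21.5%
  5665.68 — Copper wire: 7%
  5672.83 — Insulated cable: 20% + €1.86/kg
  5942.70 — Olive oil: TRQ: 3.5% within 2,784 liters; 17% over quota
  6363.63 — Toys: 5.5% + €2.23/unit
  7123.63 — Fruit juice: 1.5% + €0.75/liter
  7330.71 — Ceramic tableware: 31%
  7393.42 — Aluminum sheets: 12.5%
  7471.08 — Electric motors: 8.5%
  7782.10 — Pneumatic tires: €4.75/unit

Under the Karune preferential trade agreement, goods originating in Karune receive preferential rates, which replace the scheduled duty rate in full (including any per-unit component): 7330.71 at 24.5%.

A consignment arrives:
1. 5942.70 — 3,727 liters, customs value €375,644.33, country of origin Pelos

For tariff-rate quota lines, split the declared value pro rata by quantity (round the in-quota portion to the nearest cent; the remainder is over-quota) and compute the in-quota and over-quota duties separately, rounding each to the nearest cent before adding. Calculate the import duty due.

€25,978.62

Line 1 (5942.70, Pelos, 3,727 liters, €375,644.33):
Code 5942.70 is under a tariff-rate quota (threshold 2,784 liters). In-quota: 2,784 liters at 3.5%; over-quota: 943 liters at 17%.
Pro-rata value split: in-quota = €375,644.33 × 2,784/3,727 = €280,599.36; over-quota = €375,644.33 − €280,599.36 = €95,044.97.
In-quota duty = €280,599.36 × 3.5% = €9,820.98. Over-quota duty = €95,044.97 × 17% = €16,157.64.
Line duty = €9,820.98 + €16,157.64 = €25,978.62.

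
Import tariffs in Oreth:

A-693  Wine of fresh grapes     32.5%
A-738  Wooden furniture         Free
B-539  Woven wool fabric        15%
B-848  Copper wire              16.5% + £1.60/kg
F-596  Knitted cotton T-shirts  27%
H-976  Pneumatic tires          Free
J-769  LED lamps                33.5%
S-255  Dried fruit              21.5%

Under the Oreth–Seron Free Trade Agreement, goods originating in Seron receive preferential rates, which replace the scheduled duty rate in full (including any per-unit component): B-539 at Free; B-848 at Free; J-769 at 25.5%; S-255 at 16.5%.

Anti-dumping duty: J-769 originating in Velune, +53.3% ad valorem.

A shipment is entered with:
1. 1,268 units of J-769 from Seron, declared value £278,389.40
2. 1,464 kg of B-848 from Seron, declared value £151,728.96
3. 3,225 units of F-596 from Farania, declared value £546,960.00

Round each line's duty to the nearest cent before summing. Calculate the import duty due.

£218,668.50

Line 1 (J-769, Seron, 1,268 units, £278,389.40):
Base rate for J-769 is 33.5%.
Origin Seron qualifies under the Oreth–Seron agreement and J-769 is covered: preferential rate 25.5% applies instead.
The additional-duty order on J-769 targets Velune, not Seron; it does not apply.
Duty = £278,389.40 × 25.5% = £70,989.30.
Line 2 (B-848, Seron, 1,464 kg, £151,728.96):
Base rate for B-848 is 16.5% + £1.60/kg.
Origin Seron qualifies under the Oreth–Seron agreement and B-848 is covered: preferential rate Free applies instead.
Duty = £151,728.96 × 0% = £0.00.
Line 3 (F-596, Farania, 3,225 units, £546,960.00):
Base rate for F-596 is 27%.
Duty = £546,960.00 × 27% = £147,679.20.
Total = £70,989.30 + £0.00 + £147,679.20 = £218,668.50.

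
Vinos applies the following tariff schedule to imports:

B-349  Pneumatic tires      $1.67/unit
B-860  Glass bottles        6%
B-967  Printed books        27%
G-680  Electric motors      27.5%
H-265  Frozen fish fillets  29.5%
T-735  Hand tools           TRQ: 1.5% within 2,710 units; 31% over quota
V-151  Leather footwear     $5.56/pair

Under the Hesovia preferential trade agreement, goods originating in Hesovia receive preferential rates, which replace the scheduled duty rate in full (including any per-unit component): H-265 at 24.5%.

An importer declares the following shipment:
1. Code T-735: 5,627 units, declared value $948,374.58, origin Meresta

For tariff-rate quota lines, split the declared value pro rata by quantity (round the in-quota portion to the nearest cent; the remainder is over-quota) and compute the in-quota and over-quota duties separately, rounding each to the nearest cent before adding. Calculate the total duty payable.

Line 1 (T-735, Meresta, 5,627 units, $948,374.58):
Code T-735 is under a tariff-rate quota (threshold 2,710 units). In-quota: 2,710 units at 1.5%; over-quota: 2,917 units at 31%.
Pro-rata value split: in-quota = $948,374.58 × 2,710/5,627 = $456,743.40; over-quota = $948,374.58 − $456,743.40 = $491,631.18.
In-quota duty = $456,743.40 × 1.5% = $6,851.15. Over-quota duty = $491,631.18 × 31% = $152,405.67.
Line duty = $6,851.15 + $152,405.67 = $159,256.82.

$159,256.82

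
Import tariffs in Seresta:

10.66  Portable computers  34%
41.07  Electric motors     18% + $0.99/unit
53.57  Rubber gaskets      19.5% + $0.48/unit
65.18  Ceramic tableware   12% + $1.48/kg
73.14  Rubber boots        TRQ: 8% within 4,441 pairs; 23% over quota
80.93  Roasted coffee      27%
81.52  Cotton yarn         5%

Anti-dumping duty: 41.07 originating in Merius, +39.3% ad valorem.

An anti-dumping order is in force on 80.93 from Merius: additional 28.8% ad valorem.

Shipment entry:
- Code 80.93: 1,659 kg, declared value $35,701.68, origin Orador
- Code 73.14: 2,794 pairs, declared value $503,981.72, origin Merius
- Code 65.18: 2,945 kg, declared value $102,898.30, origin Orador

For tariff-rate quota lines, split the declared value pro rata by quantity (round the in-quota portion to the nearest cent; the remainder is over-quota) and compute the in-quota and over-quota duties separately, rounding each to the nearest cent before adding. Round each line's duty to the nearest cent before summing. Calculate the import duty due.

Line 1 (80.93, Orador, 1,659 kg, $35,701.68):
Base rate for 80.93 is 27%.
The additional-duty order on 80.93 targets Merius, not Orador; it does not apply.
Duty = $35,701.68 × 27% = $9,639.45.
Line 2 (73.14, Merius, 2,794 pairs, $503,981.72):
Code 73.14 is under a tariff-rate quota (threshold 4,441 pairs). Quantity 2,794 pairs is within the quota, so the in-quota rate 8% applies to the full value.
Duty = $503,981.72 × 8% = $40,318.54.
Line 3 (65.18, Orador, 2,945 kg, $102,898.30):
Base rate for 65.18 is 12% + $1.48/kg.
Duty = $102,898.30 × 12% + 2,945 × $1.48 = $16,706.40.
Total = $9,639.45 + $40,318.54 + $16,706.40 = $66,664.39.

$66,664.39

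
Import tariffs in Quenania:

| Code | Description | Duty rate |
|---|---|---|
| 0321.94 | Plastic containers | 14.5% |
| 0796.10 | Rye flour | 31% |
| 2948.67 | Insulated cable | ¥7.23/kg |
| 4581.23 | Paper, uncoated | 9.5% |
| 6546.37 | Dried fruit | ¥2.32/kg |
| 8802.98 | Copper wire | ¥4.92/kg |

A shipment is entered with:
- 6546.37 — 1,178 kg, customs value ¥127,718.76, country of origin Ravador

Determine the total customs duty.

¥2,732.96

Line 1 (6546.37, Ravador, 1,178 kg, ¥127,718.76):
Base rate for 6546.37 is ¥2.32/kg.
Duty = 1,178 × ¥2.32 = ¥2,732.96.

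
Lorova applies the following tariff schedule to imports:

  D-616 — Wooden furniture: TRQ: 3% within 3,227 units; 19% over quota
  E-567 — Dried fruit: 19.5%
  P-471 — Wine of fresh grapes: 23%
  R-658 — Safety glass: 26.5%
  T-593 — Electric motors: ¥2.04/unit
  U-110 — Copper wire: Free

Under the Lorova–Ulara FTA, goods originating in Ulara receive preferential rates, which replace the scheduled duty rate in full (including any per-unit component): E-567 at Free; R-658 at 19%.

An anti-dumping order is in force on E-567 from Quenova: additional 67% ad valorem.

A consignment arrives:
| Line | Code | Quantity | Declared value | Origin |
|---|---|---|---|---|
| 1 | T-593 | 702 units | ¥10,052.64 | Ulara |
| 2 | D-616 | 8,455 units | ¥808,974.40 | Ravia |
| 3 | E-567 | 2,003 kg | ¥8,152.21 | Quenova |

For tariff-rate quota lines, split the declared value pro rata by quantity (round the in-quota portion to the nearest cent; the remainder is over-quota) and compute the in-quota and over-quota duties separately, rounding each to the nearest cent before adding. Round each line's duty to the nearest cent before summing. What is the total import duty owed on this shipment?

¥112,787.38

Line 1 (T-593, Ulara, 702 units, ¥10,052.64):
Base rate for T-593 is ¥2.04/unit.
Origin Ulara is the FTA partner but T-593 is not on the preference list; base rate stands.
Duty = 702 × ¥2.04 = ¥1,432.08.
Line 2 (D-616, Ravia, 8,455 units, ¥808,974.40):
Code D-616 is under a tariff-rate quota (threshold 3,227 units). In-quota: 3,227 units at 3%; over-quota: 5,228 units at 19%.
Pro-rata value split: in-quota = ¥808,974.40 × 3,227/8,455 = ¥308,759.36; over-quota = ¥808,974.40 − ¥308,759.36 = ¥500,215.04.
In-quota duty = ¥308,759.36 × 3% = ¥9,262.78. Over-quota duty = ¥500,215.04 × 19% = ¥95,040.86.
Line duty = ¥9,262.78 + ¥95,040.86 = ¥104,303.64.
Line 3 (E-567, Quenova, 2,003 kg, ¥8,152.21):
Base rate for E-567 is 19.5%.
E-567 has an FTA preferential rate, but origin Quenova is not Ulara; base rate stands.
Additional duty on E-567 from Quenova: +67%. Applied ad valorem rate: 19.5% + 67% = 86.5%.
Duty = ¥8,152.21 × 86.5% = ¥7,051.66.
Total = ¥1,432.08 + ¥104,303.64 + ¥7,051.66 = ¥112,787.38.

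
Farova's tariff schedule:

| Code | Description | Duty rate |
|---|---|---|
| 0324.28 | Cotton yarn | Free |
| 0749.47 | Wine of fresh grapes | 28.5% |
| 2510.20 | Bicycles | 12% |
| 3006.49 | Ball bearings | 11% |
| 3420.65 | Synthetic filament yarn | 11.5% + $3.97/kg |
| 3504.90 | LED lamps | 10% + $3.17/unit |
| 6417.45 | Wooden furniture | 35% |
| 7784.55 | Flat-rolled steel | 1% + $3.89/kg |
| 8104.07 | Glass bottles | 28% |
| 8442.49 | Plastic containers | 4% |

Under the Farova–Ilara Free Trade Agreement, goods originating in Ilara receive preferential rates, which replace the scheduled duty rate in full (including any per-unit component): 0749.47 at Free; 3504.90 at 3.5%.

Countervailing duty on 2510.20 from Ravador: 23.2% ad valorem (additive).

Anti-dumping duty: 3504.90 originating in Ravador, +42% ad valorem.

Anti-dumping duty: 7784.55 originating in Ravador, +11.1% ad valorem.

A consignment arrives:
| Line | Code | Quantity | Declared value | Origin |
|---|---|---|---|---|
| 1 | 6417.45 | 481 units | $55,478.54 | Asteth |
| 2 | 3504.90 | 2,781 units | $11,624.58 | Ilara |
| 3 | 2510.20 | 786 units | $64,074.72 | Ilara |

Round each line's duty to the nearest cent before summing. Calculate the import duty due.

Line 1 (6417.45, Asteth, 481 units, $55,478.54):
Base rate for 6417.45 is 35%.
Duty = $55,478.54 × 35% = $19,417.49.
Line 2 (3504.90, Ilara, 2,781 units, $11,624.58):
Base rate for 3504.90 is 10% + $3.17/unit.
Origin Ilara qualifies under the Farova–Ilara agreement and 3504.90 is covered: preferential rate 3.5% applies instead.
The additional-duty order on 3504.90 targets Ravador, not Ilara; it does not apply.
Duty = $11,624.58 × 3.5% = $406.86.
Line 3 (2510.20, Ilara, 786 units, $64,074.72):
Base rate for 2510.20 is 12%.
Origin Ilara is the FTA partner but 2510.20 is not on the preference list; base rate stands.
The additional-duty order on 2510.20 targets Ravador, not Ilara; it does not apply.
Duty = $64,074.72 × 12% = $7,688.97.
Total = $19,417.49 + $406.86 + $7,688.97 = $27,513.32.

$27,513.32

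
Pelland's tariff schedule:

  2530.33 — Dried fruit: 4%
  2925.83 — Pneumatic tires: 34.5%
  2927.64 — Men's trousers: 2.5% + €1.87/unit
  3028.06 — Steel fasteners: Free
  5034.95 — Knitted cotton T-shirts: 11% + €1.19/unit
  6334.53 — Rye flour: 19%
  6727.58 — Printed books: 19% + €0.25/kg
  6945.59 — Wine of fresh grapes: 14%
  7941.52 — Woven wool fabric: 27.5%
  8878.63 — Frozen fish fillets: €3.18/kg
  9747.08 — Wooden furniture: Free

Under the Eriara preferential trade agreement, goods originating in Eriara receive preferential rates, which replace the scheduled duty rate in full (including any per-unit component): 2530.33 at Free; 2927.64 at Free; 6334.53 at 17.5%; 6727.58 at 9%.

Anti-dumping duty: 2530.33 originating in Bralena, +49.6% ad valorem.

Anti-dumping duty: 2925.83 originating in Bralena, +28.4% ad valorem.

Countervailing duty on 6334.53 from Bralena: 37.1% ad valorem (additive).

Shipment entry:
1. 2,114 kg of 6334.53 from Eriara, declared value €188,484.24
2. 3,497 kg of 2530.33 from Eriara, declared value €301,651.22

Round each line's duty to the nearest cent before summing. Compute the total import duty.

Line 1 (6334.53, Eriara, 2,114 kg, €188,484.24):
Base rate for 6334.53 is 19%.
Origin Eriara qualifies under the Pelland–Eriara agreement and 6334.53 is covered: preferential rate 17.5% applies instead.
The additional-duty order on 6334.53 targets Bralena, not Eriara; it does not apply.
Duty = €188,484.24 × 17.5% = €32,984.74.
Line 2 (2530.33, Eriara, 3,497 kg, €301,651.22):
Base rate for 2530.33 is 4%.
Origin Eriara qualifies under the Pelland–Eriara agreement and 2530.33 is covered: preferential rate Free applies instead.
The additional-duty order on 2530.33 targets Bralena, not Eriara; it does not apply.
Duty = €301,651.22 × 0% = €0.00.
Total = €32,984.74 + €0.00 = €32,984.74.

€32,984.74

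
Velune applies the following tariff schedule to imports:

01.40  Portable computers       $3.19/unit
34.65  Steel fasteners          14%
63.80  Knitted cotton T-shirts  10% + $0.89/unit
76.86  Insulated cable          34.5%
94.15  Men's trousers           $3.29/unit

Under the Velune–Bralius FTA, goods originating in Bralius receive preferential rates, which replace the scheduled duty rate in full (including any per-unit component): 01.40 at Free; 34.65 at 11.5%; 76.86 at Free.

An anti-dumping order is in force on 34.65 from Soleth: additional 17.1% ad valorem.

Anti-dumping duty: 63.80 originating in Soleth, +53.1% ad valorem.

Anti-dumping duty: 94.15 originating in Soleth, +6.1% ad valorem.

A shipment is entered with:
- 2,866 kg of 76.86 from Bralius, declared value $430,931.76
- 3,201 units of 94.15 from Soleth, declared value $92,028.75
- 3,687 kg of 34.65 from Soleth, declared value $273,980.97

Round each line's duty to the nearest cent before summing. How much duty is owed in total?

$101,353.12

Line 1 (76.86, Bralius, 2,866 kg, $430,931.76):
Base rate for 76.86 is 34.5%.
Origin Bralius qualifies under the Velune–Bralius agreement and 76.86 is covered: preferential rate Free applies instead.
Duty = $430,931.76 × 0% = $0.00.
Line 2 (94.15, Soleth, 3,201 units, $92,028.75):
Base rate for 94.15 is $3.29/unit.
Additional duty on 94.15 from Soleth: +6.1% ad valorem. Applied ad valorem rate = 6.1%.
Duty = $92,028.75 × 6.1% + 3,201 × $3.29 = $16,145.04.
Line 3 (34.65, Soleth, 3,687 kg, $273,980.97):
Base rate for 34.65 is 14%.
34.65 has an FTA preferential rate, but origin Soleth is not Bralius; base rate stands.
Additional duty on 34.65 from Soleth: +17.1%. Applied ad valorem rate: 14% + 17.1% = 31.1%.
Duty = $273,980.97 × 31.1% = $85,208.08.
Total = $0.00 + $16,145.04 + $85,208.08 = $101,353.12.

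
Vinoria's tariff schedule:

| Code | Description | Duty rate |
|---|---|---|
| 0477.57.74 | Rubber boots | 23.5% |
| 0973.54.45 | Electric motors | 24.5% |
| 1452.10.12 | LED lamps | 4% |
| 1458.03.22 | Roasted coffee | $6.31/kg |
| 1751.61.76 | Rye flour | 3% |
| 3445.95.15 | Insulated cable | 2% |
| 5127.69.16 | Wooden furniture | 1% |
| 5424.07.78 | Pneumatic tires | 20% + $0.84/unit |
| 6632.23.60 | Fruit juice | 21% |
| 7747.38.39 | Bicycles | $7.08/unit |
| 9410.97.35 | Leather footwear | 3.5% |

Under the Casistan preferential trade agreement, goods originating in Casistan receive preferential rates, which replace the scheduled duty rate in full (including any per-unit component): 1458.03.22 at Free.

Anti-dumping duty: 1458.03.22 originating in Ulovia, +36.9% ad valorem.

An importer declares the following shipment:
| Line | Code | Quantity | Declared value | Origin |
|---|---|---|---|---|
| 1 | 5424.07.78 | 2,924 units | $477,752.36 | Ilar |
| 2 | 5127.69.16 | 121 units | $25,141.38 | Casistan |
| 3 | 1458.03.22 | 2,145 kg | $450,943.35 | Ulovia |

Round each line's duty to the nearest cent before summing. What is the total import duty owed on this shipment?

$278,191.09

Line 1 (5424.07.78, Ilar, 2,924 units, $477,752.36):
Base rate for 5424.07.78 is 20% + $0.84/unit.
Duty = $477,752.36 × 20% + 2,924 × $0.84 = $98,006.63.
Line 2 (5127.69.16, Casistan, 121 units, $25,141.38):
Base rate for 5127.69.16 is 1%.
Origin Casistan is the FTA partner but 5127.69.16 is not on the preference list; base rate stands.
Duty = $25,141.38 × 1% = $251.41.
Line 3 (1458.03.22, Ulovia, 2,145 kg, $450,943.35):
Base rate for 1458.03.22 is $6.31/kg.
1458.03.22 has an FTA preferential rate, but origin Ulovia is not Casistan; base rate stands.
Additional duty on 1458.03.22 from Ulovia: +36.9% ad valorem. Applied ad valorem rate = 36.9%.
Duty = $450,943.35 × 36.9% + 2,145 × $6.31 = $179,933.05.
Total = $98,006.63 + $251.41 + $179,933.05 = $278,191.09.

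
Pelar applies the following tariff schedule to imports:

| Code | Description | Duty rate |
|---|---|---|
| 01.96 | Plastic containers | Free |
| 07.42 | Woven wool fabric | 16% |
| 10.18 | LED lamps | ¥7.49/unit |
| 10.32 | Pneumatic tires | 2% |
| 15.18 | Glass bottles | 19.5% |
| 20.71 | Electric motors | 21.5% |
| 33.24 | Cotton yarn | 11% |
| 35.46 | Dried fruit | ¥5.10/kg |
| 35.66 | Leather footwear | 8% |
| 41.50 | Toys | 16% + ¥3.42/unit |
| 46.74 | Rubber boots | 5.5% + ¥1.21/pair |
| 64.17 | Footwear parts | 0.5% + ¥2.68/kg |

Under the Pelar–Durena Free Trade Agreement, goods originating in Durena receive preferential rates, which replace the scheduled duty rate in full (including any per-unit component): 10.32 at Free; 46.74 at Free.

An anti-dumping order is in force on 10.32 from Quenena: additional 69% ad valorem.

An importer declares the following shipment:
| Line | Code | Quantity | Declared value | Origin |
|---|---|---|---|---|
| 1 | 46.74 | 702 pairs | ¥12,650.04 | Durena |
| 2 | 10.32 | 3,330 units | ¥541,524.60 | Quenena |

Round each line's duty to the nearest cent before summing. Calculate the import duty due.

Line 1 (46.74, Durena, 702 pairs, ¥12,650.04):
Base rate for 46.74 is 5.5% + ¥1.21/pair.
Origin Durena qualifies under the Pelar–Durena agreement and 46.74 is covered: preferential rate Free applies instead.
Duty = ¥12,650.04 × 0% = ¥0.00.
Line 2 (10.32, Quenena, 3,330 units, ¥541,524.60):
Base rate for 10.32 is 2%.
10.32 has an FTA preferential rate, but origin Quenena is not Durena; base rate stands.
Additional duty on 10.32 from Quenena: +69%. Applied ad valorem rate: 2% + 69% = 71%.
Duty = ¥541,524.60 × 71% = ¥384,482.47.
Total = ¥0.00 + ¥384,482.47 = ¥384,482.47.

¥384,482.47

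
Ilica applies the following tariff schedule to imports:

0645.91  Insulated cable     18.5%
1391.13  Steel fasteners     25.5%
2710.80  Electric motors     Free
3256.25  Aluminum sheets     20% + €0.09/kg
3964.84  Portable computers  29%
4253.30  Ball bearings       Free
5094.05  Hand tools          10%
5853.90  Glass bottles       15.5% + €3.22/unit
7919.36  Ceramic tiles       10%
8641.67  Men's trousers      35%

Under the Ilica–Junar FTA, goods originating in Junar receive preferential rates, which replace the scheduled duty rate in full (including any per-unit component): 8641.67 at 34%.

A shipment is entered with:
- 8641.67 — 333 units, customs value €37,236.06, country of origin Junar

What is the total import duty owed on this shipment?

Line 1 (8641.67, Junar, 333 units, €37,236.06):
Base rate for 8641.67 is 35%.
Origin Junar qualifies under the Ilica–Junar agreement and 8641.67 is covered: preferential rate 34% applies instead.
Duty = €37,236.06 × 34% = €12,660.26.

€12,660.26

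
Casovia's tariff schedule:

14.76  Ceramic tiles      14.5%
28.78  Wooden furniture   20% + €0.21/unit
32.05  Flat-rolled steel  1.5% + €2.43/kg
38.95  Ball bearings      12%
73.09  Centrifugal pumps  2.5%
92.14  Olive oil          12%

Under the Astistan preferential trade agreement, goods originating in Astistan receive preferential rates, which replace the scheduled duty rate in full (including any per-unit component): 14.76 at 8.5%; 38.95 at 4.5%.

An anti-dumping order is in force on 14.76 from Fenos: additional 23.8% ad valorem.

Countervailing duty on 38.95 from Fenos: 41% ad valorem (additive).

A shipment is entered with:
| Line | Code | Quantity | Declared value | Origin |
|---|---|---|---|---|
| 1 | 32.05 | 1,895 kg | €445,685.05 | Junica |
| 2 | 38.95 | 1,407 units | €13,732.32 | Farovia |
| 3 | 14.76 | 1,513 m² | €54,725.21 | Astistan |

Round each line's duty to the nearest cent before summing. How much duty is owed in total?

Line 1 (32.05, Junica, 1,895 kg, €445,685.05):
Base rate for 32.05 is 1.5% + €2.43/kg.
Duty = €445,685.05 × 1.5% + 1,895 × €2.43 = €11,290.13.
Line 2 (38.95, Farovia, 1,407 units, €13,732.32):
Base rate for 38.95 is 12%.
38.95 has an FTA preferential rate, but origin Farovia is not Astistan; base rate stands.
The additional-duty order on 38.95 targets Fenos, not Farovia; it does not apply.
Duty = €13,732.32 × 12% = €1,647.88.
Line 3 (14.76, Astistan, 1,513 m², €54,725.21):
Base rate for 14.76 is 14.5%.
Origin Astistan qualifies under the Casovia–Astistan agreement and 14.76 is covered: preferential rate 8.5% applies instead.
The additional-duty order on 14.76 targets Fenos, not Astistan; it does not apply.
Duty = €54,725.21 × 8.5% = €4,651.64.
Total = €11,290.13 + €1,647.88 + €4,651.64 = €17,589.65.

€17,589.65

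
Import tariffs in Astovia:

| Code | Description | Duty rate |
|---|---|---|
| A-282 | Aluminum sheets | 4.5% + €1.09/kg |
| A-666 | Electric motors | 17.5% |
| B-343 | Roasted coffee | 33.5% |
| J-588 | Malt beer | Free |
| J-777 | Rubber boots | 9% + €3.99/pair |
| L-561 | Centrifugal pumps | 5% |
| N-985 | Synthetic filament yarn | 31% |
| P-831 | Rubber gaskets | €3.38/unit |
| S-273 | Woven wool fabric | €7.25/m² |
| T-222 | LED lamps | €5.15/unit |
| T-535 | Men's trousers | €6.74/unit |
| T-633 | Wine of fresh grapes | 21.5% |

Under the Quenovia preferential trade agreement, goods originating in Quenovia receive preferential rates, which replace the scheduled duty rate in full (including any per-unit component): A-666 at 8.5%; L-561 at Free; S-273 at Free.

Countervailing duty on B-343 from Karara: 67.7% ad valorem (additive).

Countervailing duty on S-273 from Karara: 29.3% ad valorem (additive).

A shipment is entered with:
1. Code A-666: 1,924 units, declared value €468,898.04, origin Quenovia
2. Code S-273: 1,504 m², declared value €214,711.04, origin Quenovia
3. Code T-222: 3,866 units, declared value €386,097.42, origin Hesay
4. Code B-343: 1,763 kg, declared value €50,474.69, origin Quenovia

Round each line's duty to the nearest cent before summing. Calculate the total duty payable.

Line 1 (A-666, Quenovia, 1,924 units, €468,898.04):
Base rate for A-666 is 17.5%.
Origin Quenovia qualifies under the Astovia–Quenovia agreement and A-666 is covered: preferential rate 8.5% applies instead.
Duty = €468,898.04 × 8.5% = €39,856.33.
Line 2 (S-273, Quenovia, 1,504 m², €214,711.04):
Base rate for S-273 is €7.25/m².
Origin Quenovia qualifies under the Astovia–Quenovia agreement and S-273 is covered: preferential rate Free applies instead.
The additional-duty order on S-273 targets Karara, not Quenovia; it does not apply.
Duty = €214,711.04 × 0% = €0.00.
Line 3 (T-222, Hesay, 3,866 units, €386,097.42):
Base rate for T-222 is €5.15/unit.
Duty = 3,866 × €5.15 = €19,909.90.
Line 4 (B-343, Quenovia, 1,763 kg, €50,474.69):
Base rate for B-343 is 33.5%.
Origin Quenovia is the FTA partner but B-343 is not on the preference list; base rate stands.
The additional-duty order on B-343 targets Karara, not Quenovia; it does not apply.
Duty = €50,474.69 × 33.5% = €16,909.02.
Total = €39,856.33 + €0.00 + €19,909.90 + €16,909.02 = €76,675.25.

€76,675.25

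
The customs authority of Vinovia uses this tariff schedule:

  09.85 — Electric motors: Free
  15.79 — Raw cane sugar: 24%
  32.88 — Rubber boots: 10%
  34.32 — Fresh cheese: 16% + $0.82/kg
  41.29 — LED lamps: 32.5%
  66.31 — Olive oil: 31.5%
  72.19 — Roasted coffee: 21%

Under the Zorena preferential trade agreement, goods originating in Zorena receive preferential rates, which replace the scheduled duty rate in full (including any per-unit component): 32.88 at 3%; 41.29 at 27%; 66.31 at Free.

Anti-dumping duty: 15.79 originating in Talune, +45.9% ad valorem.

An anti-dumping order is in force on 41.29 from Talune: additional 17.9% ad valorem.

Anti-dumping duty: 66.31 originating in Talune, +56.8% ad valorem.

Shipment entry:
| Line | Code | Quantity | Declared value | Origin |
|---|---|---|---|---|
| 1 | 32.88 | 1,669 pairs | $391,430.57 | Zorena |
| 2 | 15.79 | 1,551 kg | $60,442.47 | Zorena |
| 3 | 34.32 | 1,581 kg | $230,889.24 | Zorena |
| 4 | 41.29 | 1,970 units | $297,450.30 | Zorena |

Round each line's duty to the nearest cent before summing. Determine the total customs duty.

Line 1 (32.88, Zorena, 1,669 pairs, $391,430.57):
Base rate for 32.88 is 10%.
Origin Zorena qualifies under the Vinovia–Zorena agreement and 32.88 is covered: preferential rate 3% applies instead.
Duty = $391,430.57 × 3% = $11,742.92.
Line 2 (15.79, Zorena, 1,551 kg, $60,442.47):
Base rate for 15.79 is 24%.
Origin Zorena is the FTA partner but 15.79 is not on the preference list; base rate stands.
The additional-duty order on 15.79 targets Talune, not Zorena; it does not apply.
Duty = $60,442.47 × 24% = $14,506.19.
Line 3 (34.32, Zorena, 1,581 kg, $230,889.24):
Base rate for 34.32 is 16% + $0.82/kg.
Origin Zorena is the FTA partner but 34.32 is not on the preference list; base rate stands.
Duty = $230,889.24 × 16% + 1,581 × $0.82 = $38,238.70.
Line 4 (41.29, Zorena, 1,970 units, $297,450.30):
Base rate for 41.29 is 32.5%.
Origin Zorena qualifies under the Vinovia–Zorena agreement and 41.29 is covered: preferential rate 27% applies instead.
The additional-duty order on 41.29 targets Talune, not Zorena; it does not apply.
Duty = $297,450.30 × 27% = $80,311.58.
Total = $11,742.92 + $14,506.19 + $38,238.70 + $80,311.58 = $144,799.39.

$144,799.39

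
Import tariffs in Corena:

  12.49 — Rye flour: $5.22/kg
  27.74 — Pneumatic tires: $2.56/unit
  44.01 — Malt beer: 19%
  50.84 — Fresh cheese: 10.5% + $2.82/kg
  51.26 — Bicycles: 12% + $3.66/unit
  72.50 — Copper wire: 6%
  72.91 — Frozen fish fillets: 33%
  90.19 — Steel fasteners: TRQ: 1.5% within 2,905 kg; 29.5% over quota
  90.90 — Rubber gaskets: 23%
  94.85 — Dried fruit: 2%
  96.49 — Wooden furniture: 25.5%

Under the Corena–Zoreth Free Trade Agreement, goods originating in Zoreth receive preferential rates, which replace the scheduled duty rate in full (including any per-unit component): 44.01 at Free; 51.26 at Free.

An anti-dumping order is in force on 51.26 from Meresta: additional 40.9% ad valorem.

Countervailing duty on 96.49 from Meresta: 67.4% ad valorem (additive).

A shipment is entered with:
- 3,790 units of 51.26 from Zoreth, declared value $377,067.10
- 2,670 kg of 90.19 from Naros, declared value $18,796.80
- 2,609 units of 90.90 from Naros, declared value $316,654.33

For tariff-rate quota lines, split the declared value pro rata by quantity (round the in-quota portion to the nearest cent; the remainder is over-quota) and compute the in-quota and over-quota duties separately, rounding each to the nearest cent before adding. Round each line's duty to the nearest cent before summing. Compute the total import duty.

Line 1 (51.26, Zoreth, 3,790 units, $377,067.10):
Base rate for 51.26 is 12% + $3.66/unit.
Origin Zoreth qualifies under the Corena–Zoreth agreement and 51.26 is covered: preferential rate Free applies instead.
The additional-duty order on 51.26 targets Meresta, not Zoreth; it does not apply.
Duty = $377,067.10 × 0% = $0.00.
Line 2 (90.19, Naros, 2,670 kg, $18,796.80):
Code 90.19 is under a tariff-rate quota (threshold 2,905 kg). Quantity 2,670 kg is within the quota, so the in-quota rate 1.5% applies to the full value.
Duty = $18,796.80 × 1.5% = $281.95.
Line 3 (90.90, Naros, 2,609 units, $316,654.33):
Base rate for 90.90 is 23%.
Duty = $316,654.33 × 23% = $72,830.50.
Total = $0.00 + $281.95 + $72,830.50 = $73,112.45.

$73,112.45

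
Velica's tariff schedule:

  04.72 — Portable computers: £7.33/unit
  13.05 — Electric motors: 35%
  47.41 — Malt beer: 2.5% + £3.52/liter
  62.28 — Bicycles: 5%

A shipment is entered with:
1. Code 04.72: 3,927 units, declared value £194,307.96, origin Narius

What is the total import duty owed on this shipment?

Line 1 (04.72, Narius, 3,927 units, £194,307.96):
Base rate for 04.72 is £7.33/unit.
Duty = 3,927 × £7.33 = £28,784.91.

£28,784.91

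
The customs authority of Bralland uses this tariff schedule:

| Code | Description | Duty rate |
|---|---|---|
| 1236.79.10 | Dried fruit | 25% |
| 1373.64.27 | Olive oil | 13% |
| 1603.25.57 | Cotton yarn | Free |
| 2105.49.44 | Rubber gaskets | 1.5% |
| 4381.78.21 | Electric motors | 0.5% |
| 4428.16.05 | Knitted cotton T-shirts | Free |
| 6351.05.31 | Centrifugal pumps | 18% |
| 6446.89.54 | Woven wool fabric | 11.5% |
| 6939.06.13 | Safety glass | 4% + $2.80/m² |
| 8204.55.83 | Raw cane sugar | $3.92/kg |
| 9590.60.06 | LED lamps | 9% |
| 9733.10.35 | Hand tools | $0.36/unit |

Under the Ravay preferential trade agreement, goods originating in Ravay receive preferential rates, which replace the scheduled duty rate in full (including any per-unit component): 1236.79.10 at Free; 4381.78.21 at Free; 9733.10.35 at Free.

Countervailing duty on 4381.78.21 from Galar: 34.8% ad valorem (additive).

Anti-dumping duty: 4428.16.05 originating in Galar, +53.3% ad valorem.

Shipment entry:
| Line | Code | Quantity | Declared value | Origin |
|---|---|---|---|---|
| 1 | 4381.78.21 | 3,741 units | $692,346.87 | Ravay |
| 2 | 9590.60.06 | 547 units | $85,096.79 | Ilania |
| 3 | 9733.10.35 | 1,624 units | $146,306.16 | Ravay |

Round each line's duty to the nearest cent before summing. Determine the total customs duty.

$7,658.71

Line 1 (4381.78.21, Ravay, 3,741 units, $692,346.87):
Base rate for 4381.78.21 is 0.5%.
Origin Ravay qualifies under the Bralland–Ravay agreement and 4381.78.21 is covered: preferential rate Free applies instead.
The additional-duty order on 4381.78.21 targets Galar, not Ravay; it does not apply.
Duty = $692,346.87 × 0% = $0.00.
Line 2 (9590.60.06, Ilania, 547 units, $85,096.79):
Base rate for 9590.60.06 is 9%.
Duty = $85,096.79 × 9% = $7,658.71.
Line 3 (9733.10.35, Ravay, 1,624 units, $146,306.16):
Base rate for 9733.10.35 is $0.36/unit.
Origin Ravay qualifies under the Bralland–Ravay agreement and 9733.10.35 is covered: preferential rate Free applies instead.
Duty = $146,306.16 × 0% = $0.00.
Total = $0.00 + $7,658.71 + $0.00 = $7,658.71.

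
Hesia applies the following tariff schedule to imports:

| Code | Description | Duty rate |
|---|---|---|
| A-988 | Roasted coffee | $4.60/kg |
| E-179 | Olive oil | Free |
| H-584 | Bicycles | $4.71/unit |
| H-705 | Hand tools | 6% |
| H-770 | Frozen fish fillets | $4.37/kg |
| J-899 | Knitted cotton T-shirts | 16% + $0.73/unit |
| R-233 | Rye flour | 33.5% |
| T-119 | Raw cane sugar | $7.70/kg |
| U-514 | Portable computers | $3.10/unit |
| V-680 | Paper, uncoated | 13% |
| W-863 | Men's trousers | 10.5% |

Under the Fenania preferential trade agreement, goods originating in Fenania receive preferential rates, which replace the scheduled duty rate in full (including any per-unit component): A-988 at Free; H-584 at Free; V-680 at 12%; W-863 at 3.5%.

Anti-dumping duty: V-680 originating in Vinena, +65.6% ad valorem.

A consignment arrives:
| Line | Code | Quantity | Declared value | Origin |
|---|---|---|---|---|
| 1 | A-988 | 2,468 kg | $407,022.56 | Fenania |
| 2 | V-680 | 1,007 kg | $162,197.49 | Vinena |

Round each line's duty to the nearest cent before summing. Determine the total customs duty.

Line 1 (A-988, Fenania, 2,468 kg, $407,022.56):
Base rate for A-988 is $4.60/kg.
Origin Fenania qualifies under the Hesia–Fenania agreement and A-988 is covered: preferential rate Free applies instead.
Duty = $407,022.56 × 0% = $0.00.
Line 2 (V-680, Vinena, 1,007 kg, $162,197.49):
Base rate for V-680 is 13%.
V-680 has an FTA preferential rate, but origin Vinena is not Fenania; base rate stands.
Additional duty on V-680 from Vinena: +65.6%. Applied ad valorem rate: 13% + 65.6% = 78.6%.
Duty = $162,197.49 × 78.6% = $127,487.23.
Total = $0.00 + $127,487.23 = $127,487.23.

$127,487.23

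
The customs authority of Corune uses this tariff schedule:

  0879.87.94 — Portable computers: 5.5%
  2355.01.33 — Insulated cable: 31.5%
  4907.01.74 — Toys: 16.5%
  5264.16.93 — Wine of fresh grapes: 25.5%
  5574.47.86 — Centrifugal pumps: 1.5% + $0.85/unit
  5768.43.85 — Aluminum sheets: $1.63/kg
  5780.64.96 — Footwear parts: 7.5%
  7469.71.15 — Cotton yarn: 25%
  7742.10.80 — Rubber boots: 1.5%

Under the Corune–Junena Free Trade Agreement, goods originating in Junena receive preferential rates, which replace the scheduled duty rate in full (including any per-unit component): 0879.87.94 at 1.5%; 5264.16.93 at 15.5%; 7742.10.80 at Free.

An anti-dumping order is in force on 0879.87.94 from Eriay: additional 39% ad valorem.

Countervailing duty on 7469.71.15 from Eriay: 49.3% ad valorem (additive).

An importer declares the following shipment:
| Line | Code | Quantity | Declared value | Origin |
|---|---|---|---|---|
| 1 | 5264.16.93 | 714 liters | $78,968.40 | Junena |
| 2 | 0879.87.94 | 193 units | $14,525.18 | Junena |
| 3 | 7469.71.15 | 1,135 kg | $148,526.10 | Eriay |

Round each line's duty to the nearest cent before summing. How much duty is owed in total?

Line 1 (5264.16.93, Junena, 714 liters, $78,968.40):
Base rate for 5264.16.93 is 25.5%.
Origin Junena qualifies under the Corune–Junena agreement and 5264.16.93 is covered: preferential rate 15.5% applies instead.
Duty = $78,968.40 × 15.5% = $12,240.10.
Line 2 (0879.87.94, Junena, 193 units, $14,525.18):
Base rate for 0879.87.94 is 5.5%.
Origin Junena qualifies under the Corune–Junena agreement and 0879.87.94 is covered: preferential rate 1.5% applies instead.
The additional-duty order on 0879.87.94 targets Eriay, not Junena; it does not apply.
Duty = $14,525.18 × 1.5% = $217.88.
Line 3 (7469.71.15, Eriay, 1,135 kg, $148,526.10):
Base rate for 7469.71.15 is 25%.
Additional duty on 7469.71.15 from Eriay: +49.3%. Applied ad valorem rate: 25% + 49.3% = 74.3%.
Duty = $148,526.10 × 74.3% = $110,354.89.
Total = $12,240.10 + $217.88 + $110,354.89 = $122,812.87.

$122,812.87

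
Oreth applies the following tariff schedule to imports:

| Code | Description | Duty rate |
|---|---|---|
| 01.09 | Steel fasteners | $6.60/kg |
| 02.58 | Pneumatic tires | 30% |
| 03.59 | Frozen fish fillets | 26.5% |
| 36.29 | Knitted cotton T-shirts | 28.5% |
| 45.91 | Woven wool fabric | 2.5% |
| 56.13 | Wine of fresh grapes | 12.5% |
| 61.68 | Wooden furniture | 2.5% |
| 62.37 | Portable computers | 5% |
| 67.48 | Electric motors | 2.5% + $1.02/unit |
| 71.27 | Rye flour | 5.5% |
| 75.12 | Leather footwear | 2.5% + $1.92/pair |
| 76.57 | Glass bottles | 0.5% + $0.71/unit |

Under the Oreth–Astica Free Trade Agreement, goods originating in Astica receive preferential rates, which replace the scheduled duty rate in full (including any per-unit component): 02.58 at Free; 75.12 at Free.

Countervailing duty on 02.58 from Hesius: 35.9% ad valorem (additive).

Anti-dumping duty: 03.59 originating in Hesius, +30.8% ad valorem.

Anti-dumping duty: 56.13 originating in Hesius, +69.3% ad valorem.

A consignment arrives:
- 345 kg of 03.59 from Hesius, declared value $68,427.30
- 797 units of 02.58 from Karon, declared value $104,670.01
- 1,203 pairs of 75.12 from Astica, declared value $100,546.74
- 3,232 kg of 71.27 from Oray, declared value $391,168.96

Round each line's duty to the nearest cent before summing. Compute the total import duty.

$92,124.13

Line 1 (03.59, Hesius, 345 kg, $68,427.30):
Base rate for 03.59 is 26.5%.
Additional duty on 03.59 from Hesius: +30.8%. Applied ad valorem rate: 26.5% + 30.8% = 57.3%.
Duty = $68,427.30 × 57.3% = $39,208.84.
Line 2 (02.58, Karon, 797 units, $104,670.01):
Base rate for 02.58 is 30%.
02.58 has an FTA preferential rate, but origin Karon is not Astica; base rate stands.
The additional-duty order on 02.58 targets Hesius, not Karon; it does not apply.
Duty = $104,670.01 × 30% = $31,401.00.
Line 3 (75.12, Astica, 1,203 pairs, $100,546.74):
Base rate for 75.12 is 2.5% + $1.92/pair.
Origin Astica qualifies under the Oreth–Astica agreement and 75.12 is covered: preferential rate Free applies instead.
Duty = $100,546.74 × 0% = $0.00.
Line 4 (71.27, Oray, 3,232 kg, $391,168.96):
Base rate for 71.27 is 5.5%.
Duty = $391,168.96 × 5.5% = $21,514.29.
Total = $39,208.84 + $31,401.00 + $0.00 + $21,514.29 = $92,124.13.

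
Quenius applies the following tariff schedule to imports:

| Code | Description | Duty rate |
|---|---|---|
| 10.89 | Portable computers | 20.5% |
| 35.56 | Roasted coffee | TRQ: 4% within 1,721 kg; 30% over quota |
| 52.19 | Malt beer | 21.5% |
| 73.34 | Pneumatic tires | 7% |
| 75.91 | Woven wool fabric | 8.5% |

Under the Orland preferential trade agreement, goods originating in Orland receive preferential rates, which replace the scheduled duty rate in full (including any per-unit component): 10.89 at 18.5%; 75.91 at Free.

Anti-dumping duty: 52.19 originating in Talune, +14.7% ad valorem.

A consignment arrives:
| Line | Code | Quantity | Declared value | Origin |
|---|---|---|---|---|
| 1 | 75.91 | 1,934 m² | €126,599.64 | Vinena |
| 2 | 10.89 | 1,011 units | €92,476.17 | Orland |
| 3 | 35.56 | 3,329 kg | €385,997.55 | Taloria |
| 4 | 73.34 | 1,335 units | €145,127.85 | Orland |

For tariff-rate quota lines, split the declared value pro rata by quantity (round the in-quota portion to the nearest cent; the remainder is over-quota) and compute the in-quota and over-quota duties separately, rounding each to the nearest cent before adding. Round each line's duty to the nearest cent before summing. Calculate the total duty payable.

Line 1 (75.91, Vinena, 1,934 m², €126,599.64):
Base rate for 75.91 is 8.5%.
75.91 has an FTA preferential rate, but origin Vinena is not Orland; base rate stands.
Duty = €126,599.64 × 8.5% = €10,760.97.
Line 2 (10.89, Orland, 1,011 units, €92,476.17):
Base rate for 10.89 is 20.5%.
Origin Orland qualifies under the Quenius–Orland agreement and 10.89 is covered: preferential rate 18.5% applies instead.
Duty = €92,476.17 × 18.5% = €17,108.09.
Line 3 (35.56, Taloria, 3,329 kg, €385,997.55):
Code 35.56 is under a tariff-rate quota (threshold 1,721 kg). In-quota: 1,721 kg at 4%; over-quota: 1,608 kg at 30%.
Pro-rata value split: in-quota = €385,997.55 × 1,721/3,329 = €199,549.95; over-quota = €385,997.55 − €199,549.95 = €186,447.60.
In-quota duty = €199,549.95 × 4% = €7,982.00. Over-quota duty = €186,447.60 × 30% = €55,934.28.
Line duty = €7,982.00 + €55,934.28 = €63,916.28.
Line 4 (73.34, Orland, 1,335 units, €145,127.85):
Base rate for 73.34 is 7%.
Origin Orland is the FTA partner but 73.34 is not on the preference list; base rate stands.
Duty = €145,127.85 × 7% = €10,158.95.
Total = €10,760.97 + €17,108.09 + €63,916.28 + €10,158.95 = €101,944.29.

€101,944.29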